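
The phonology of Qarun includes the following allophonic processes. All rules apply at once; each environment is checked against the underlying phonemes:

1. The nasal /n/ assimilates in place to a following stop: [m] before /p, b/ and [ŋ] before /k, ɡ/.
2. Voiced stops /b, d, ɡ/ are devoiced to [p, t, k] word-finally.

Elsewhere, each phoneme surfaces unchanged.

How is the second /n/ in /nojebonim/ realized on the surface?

[n]

/n/ — between /o/ and /i/; rule 1 does not apply here → [n].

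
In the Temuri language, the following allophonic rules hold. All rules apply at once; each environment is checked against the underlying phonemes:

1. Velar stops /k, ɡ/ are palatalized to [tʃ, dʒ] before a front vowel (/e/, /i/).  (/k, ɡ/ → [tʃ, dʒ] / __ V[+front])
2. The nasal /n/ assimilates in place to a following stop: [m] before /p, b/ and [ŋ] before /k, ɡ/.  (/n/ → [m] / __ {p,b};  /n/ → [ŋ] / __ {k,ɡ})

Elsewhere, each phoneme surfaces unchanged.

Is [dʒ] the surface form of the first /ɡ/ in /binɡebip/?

Rule 1 applies to /ɡ/ (between /n/ and /e/: before a front vowel) → [dʒ].
The actual realization is [dʒ], which matches [dʒ].

Yes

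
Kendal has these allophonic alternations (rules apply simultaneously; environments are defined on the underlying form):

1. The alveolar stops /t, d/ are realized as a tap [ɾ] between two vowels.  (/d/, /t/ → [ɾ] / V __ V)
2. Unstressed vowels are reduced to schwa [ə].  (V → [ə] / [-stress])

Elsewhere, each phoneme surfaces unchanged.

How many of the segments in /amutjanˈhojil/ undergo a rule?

4

Segments that undergo a rule: /a/ → [ə] (rule 2); /u/ → [ə] (rule 2); /a/ → [ə] (rule 2); /i/ → [ə] (rule 2).
All other segments surface unchanged.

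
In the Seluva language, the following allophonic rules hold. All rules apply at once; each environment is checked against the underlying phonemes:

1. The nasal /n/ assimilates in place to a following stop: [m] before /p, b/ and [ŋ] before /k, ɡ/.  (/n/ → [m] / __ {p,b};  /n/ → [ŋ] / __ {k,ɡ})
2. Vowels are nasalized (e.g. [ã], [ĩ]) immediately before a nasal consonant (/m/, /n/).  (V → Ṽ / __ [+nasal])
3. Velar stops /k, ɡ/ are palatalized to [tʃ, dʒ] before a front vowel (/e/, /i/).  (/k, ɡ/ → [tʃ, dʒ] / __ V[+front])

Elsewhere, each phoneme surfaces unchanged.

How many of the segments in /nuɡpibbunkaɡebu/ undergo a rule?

3

Segments that undergo a rule: /u/ → [ũ] (rule 2); /n/ → [ŋ] (rule 1); /ɡ/ → [dʒ] (rule 3).
All other segments surface unchanged.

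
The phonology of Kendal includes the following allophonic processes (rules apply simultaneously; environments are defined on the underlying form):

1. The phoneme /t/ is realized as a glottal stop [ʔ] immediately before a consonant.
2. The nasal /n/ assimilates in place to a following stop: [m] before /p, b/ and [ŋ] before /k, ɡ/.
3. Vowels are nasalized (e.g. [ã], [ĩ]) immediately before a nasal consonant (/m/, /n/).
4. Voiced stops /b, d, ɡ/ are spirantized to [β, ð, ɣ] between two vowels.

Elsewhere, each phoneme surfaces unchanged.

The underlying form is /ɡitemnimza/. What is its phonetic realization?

[ɡitẽmnĩmza]

/ɡ/ — word-initial; rule 4 does not apply here → [ɡ].
/i/ (between /ɡ/ and /t/) is in the target of rule 3 but the environment (before a nasal consonant) is not met → [i].
/t/ — between /i/ and /e/; rule 1 does not apply here → [t].
/e/ (between /t/ and /m/) occurs before a nasal consonant → [ẽ] by rule 3.
/m/ (between /e/ and /n/) is unaffected → [m].
/n/ (between /m/ and /i/) is in the target of rule 2 but the environment (before a labial or velar stop) is not met → [n].
/i/ (between /n/ and /m/) occurs before a nasal consonant → [ĩ] by rule 3.
/m/ (between /i/ and /z/): no rule targets it → [m].
/z/ (between /m/ and /a/): no rule targets it → [z].
/a/ (word-final) fails the environment for rule 3, so it stays [a].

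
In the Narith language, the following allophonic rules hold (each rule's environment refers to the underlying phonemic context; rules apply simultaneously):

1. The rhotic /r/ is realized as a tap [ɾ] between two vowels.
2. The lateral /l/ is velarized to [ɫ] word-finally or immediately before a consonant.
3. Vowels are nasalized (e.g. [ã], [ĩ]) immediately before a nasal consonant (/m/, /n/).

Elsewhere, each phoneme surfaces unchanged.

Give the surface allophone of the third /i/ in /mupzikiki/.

[i]

/i/ — word-final; rule 3 does not apply here → [i].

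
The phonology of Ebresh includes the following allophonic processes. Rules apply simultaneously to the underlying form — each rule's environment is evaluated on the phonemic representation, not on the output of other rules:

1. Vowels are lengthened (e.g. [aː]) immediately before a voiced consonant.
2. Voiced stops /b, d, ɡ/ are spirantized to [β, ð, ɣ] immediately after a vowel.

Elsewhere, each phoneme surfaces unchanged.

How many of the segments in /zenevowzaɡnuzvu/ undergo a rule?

Segments that undergo a rule: /e/ → [eː] (rule 1); /e/ → [eː] (rule 1); /o/ → [oː] (rule 1); /a/ → [aː] (rule 1); /ɡ/ → [ɣ] (rule 2); /u/ → [uː] (rule 1).
All other segments surface unchanged.

6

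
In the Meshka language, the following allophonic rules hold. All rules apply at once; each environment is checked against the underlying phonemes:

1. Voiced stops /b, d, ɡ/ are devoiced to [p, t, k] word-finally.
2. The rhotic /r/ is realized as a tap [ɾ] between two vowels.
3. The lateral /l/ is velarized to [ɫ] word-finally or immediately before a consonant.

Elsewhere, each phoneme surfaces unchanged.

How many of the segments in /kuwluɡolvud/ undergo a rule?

Segments that undergo a rule: /l/ → [ɫ] (rule 3); /d/ → [t] (rule 1).
All other segments surface unchanged.

2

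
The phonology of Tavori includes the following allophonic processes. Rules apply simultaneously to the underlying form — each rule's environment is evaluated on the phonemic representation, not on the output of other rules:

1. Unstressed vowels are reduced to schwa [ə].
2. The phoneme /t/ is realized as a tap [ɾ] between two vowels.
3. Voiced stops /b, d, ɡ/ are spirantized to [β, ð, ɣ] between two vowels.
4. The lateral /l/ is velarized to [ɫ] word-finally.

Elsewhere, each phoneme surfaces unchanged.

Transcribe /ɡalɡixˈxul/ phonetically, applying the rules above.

[ɡəlɡəxˈxuɫ]

/ɡ/ (word-initial) is in the target of rule 3 but the environment (between two vowels) is not met → [ɡ].
/a/ — between /ɡ/ and /l/, in an unstressed syllable — surfaces as [ə] (rule 1).
/l/ (between /a/ and /ɡ/): rule 4 targets it, but not word-finally → unchanged [l].
/ɡ/ (between /l/ and /i/): rule 3 targets it, but not between two vowels → unchanged [ɡ].
/i/ — between /ɡ/ and /x/, in an unstressed syllable — surfaces as [ə] (rule 1).
/x/ stays [x].
/x/ (between /x/ and /u/) is unaffected → [x].
/u/ (between /x/ and /l/) fails the environment for rule 1, so it stays [u].
/l/ (word-final): word-finally, so rule 4 applies → [ɫ].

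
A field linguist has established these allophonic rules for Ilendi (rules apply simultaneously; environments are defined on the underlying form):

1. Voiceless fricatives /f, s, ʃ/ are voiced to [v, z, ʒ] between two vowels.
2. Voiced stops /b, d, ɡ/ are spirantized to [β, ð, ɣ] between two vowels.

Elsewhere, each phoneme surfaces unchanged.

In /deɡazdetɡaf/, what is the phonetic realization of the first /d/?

/d/ (word-initial) is in the target of rule 2 but the environment (between two vowels) is not met → [d].

[d]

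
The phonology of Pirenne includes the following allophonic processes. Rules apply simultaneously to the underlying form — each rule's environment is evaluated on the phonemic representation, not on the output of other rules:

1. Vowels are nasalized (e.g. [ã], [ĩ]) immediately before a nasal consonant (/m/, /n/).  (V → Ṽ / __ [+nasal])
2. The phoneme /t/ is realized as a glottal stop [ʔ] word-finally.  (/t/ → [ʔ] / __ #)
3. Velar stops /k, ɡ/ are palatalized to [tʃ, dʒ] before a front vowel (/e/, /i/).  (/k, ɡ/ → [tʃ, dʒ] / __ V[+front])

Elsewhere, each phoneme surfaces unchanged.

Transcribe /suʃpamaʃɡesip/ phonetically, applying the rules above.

[suʃpãmaʃdʒesip]

/s/ (word-initial) is unaffected → [s].
/u/ (between /s/ and /ʃ/): rule 1 targets it, but not before a nasal consonant → unchanged [u].
/ʃ/ (between /u/ and /p/) is unaffected → [ʃ].
/p/ (between /ʃ/ and /a/): no rule targets it → [p].
/a/ (between /p/ and /m/): before a nasal consonant, so rule 1 applies → [ã].
/m/ stays [m].
/a/ (between /m/ and /ʃ/) is in the target of rule 1 but the environment (before a nasal consonant) is not met → [a].
/ʃ/ stays [ʃ].
/ɡ/ — between /ʃ/ and /e/, before a front vowel — surfaces as [dʒ] (rule 3).
/e/ (between /ɡ/ and /s/) is in the target of rule 1 but the environment (before a nasal consonant) is not met → [e].
/s/ stays [s].
/i/ — between /s/ and /p/; rule 1 does not apply here → [i].
/p/ stays [p].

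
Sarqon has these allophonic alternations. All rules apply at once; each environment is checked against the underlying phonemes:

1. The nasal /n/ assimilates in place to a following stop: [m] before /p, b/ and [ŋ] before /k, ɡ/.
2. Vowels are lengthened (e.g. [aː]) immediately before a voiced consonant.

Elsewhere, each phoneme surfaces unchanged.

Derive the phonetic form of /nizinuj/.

[niːziːnuːj]

/n/ (word-initial) fails the environment for rule 1, so it stays [n].
/i/ — between /n/ and /z/, before a voiced consonant — surfaces as [iː] (rule 2).
/z/ (between /i/ and /i/) is unaffected → [z].
Rule 2 applies to /i/ (between /z/ and /n/: before a voiced consonant) → [iː].
/n/ (between /i/ and /u/): rule 1 targets it, but not before a labial or velar stop → unchanged [n].
/u/ (between /n/ and /j/): before a voiced consonant, so rule 2 applies → [uː].
/j/ stays [j].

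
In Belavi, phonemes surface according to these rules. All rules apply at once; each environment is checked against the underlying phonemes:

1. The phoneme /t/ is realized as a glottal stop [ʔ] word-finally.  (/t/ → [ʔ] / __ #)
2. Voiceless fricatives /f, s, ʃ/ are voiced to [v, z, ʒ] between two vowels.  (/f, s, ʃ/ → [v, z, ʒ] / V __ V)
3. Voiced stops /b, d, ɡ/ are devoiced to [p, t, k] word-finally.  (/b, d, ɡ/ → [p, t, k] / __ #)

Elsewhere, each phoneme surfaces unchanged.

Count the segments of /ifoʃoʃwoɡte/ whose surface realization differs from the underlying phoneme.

2

Segments that undergo a rule: /f/ → [v] (rule 2); /ʃ/ → [ʒ] (rule 2).
All other segments surface unchanged.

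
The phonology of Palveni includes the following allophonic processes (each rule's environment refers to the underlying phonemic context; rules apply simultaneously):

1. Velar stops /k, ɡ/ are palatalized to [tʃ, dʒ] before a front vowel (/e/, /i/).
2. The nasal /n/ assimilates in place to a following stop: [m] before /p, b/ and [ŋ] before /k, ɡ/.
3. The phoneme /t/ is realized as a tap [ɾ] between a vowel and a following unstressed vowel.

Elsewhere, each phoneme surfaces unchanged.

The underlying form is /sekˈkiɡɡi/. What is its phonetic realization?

/s/ (word-initial) is unaffected → [s].
/e/ (between /s/ and /k/): no rule targets it → [e].
/k/ (between /e/ and /k/) fails the environment for rule 1, so it stays [k].
/k/ meets the environment for rule 1 (before a front vowel) → [tʃ].
/i/ stays [i].
/ɡ/ — between /i/ and /ɡ/; rule 1 does not apply here → [ɡ].
/ɡ/ (between /ɡ/ and /i/) occurs before a front vowel → [dʒ] by rule 1.
/i/ — not in any rule's target class → [i].

[sekˈtʃiɡdʒi]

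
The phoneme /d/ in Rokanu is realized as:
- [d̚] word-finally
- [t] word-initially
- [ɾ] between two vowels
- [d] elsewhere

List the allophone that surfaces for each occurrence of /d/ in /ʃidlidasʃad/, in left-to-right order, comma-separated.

[d], [ɾ], [d̚]

Occurrence 1 (position 3): no conditioning environment matches → elsewhere allophone [d].
Occurrence 2 (position 6): between two vowels → [ɾ].
Occurrence 3 (position 11): word-finally → [d̚].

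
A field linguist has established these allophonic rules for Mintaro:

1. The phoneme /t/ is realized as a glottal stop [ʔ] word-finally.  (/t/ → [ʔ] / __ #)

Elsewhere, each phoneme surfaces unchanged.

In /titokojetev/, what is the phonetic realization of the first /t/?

/t/ (word-initial) is in the target of rule 1 but the environment (word-finally) is not met → [t].

[t]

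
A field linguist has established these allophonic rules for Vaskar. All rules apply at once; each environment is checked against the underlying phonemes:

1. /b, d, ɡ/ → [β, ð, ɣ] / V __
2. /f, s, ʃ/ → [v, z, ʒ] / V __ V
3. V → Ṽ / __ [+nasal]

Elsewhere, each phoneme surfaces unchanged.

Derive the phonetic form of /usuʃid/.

/u/ (word-initial) is in the target of rule 3 but the environment (before a nasal consonant) is not met → [u].
/s/ meets the environment for rule 2 (between two vowels) → [z].
/u/ (between /s/ and /ʃ/) is in the target of rule 3 but the environment (before a nasal consonant) is not met → [u].
/ʃ/ (between /u/ and /i/): between two vowels, so rule 2 applies → [ʒ].
/i/ (between /ʃ/ and /d/) fails the environment for rule 3, so it stays [i].
/d/ — word-final, immediately after a vowel — surfaces as [ð] (rule 1).

[uzuʒið]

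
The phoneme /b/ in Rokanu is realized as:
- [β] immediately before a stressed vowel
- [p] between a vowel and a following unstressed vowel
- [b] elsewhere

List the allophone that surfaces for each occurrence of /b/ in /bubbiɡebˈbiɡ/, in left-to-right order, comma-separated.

[b], [b], [b], [b], [β]

Occurrence 1 (position 1): no conditioning environment matches → elsewhere allophone [b].
Occurrence 2 (position 3): no conditioning environment matches → elsewhere allophone [b].
Occurrence 3 (position 4): no conditioning environment matches → elsewhere allophone [b].
Occurrence 4 (position 8): no conditioning environment matches → elsewhere allophone [b].
Occurrence 5 (position 9): immediately before a stressed vowel → [β].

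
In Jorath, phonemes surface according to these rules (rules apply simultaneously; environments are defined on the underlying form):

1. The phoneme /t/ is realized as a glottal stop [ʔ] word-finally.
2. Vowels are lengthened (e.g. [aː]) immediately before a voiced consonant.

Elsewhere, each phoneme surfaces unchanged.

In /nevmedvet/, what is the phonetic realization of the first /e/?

/e/ meets the environment for rule 2 (before a voiced consonant) → [eː].

[eː]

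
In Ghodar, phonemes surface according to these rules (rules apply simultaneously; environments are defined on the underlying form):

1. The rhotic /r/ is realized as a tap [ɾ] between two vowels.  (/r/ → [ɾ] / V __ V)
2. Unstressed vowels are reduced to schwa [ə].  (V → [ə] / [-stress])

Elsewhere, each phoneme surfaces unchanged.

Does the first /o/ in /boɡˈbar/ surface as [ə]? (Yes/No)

/o/ — between /b/ and /ɡ/, in an unstressed syllable — surfaces as [ə] (rule 2).
The actual realization is [ə], which matches [ə].

Yes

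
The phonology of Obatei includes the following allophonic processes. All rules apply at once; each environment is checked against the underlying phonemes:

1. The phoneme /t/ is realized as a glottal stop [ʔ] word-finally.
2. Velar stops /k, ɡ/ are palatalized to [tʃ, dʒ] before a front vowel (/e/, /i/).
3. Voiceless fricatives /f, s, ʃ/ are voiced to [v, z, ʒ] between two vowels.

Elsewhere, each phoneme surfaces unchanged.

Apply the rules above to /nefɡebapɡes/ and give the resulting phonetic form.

/n/ (word-initial): no rule targets it → [n].
/e/ — not in any rule's target class → [e].
/f/ — between /e/ and /ɡ/; rule 3 does not apply here → [f].
Rule 2 applies to /ɡ/ (between /f/ and /e/: before a front vowel) → [dʒ].
/e/ — not in any rule's target class → [e].
/b/ — not in any rule's target class → [b].
/a/ (between /b/ and /p/) is unaffected → [a].
/p/ (between /a/ and /ɡ/) is unaffected → [p].
/ɡ/ (between /p/ and /e/) occurs before a front vowel → [dʒ] by rule 2.
/e/ (between /ɡ/ and /s/) is unaffected → [e].
/s/ (word-final) is in the target of rule 3 but the environment (between two vowels) is not met → [s].

[nefdʒebapdʒes]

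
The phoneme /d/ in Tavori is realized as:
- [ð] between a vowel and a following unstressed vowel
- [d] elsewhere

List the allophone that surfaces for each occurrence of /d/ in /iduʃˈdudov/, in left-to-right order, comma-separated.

Occurrence 1 (position 2): between a vowel and a following unstressed vowel → [ð].
Occurrence 2 (position 5): no conditioning environment matches → elsewhere allophone [d].
Occurrence 3 (position 7): between a vowel and a following unstressed vowel → [ð].

[ð], [d], [ð]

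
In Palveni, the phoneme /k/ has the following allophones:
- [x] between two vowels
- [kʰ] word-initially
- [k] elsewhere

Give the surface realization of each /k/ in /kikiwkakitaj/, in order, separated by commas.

Occurrence 1 (position 1): word-initially → [kʰ].
Occurrence 2 (position 3): between two vowels → [x].
Occurrence 3 (position 6): no conditioning environment matches → elsewhere allophone [k].
Occurrence 4 (position 8): between two vowels → [x].

[kʰ], [x], [k], [x]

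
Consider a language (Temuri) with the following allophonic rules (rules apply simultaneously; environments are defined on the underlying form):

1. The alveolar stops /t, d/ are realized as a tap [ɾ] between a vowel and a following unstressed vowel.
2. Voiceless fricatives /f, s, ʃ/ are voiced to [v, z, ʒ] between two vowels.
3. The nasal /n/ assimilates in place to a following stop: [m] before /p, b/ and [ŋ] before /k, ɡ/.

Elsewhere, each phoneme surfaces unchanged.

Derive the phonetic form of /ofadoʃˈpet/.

/o/ (word-initial): no rule targets it → [o].
Rule 2 applies to /f/ (between /o/ and /a/: between two vowels) → [v].
/a/ — not in any rule's target class → [a].
/d/ meets the environment for rule 1 (between a vowel and a following unstressed vowel) → [ɾ].
/o/ (between /d/ and /ʃ/): no rule targets it → [o].
/ʃ/ (between /o/ and /p/) is in the target of rule 2 but the environment (between two vowels) is not met → [ʃ].
/p/ stays [p].
/e/ — not in any rule's target class → [e].
/t/ (word-final) is in the target of rule 1 but the environment (between a vowel and a following unstressed vowel) is not met → [t].

[ovaɾoʃˈpet]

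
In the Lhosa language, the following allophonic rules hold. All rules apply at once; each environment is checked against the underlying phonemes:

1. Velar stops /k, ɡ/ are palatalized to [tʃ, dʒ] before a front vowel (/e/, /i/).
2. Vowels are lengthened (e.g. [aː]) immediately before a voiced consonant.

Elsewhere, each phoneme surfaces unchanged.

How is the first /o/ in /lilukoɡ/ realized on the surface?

/o/ — between /k/ and /ɡ/, before a voiced consonant — surfaces as [oː] (rule 2).

[oː]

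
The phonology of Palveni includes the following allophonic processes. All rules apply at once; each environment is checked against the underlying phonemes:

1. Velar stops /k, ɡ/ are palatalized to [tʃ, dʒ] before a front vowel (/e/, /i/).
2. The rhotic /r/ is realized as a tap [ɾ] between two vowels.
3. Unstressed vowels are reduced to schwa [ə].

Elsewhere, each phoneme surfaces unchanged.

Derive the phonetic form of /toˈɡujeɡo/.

/t/ (word-initial) is unaffected → [t].
/o/ meets the environment for rule 3 (in an unstressed syllable) → [ə].
/ɡ/ (between /o/ and /u/): rule 1 targets it, but not before a front vowel → unchanged [ɡ].
/u/ (between /ɡ/ and /j/) fails the environment for rule 3, so it stays [u].
/j/ (between /u/ and /e/) is unaffected → [j].
/e/ (between /j/ and /ɡ/): in an unstressed syllable, so rule 3 applies → [ə].
/ɡ/ — between /e/ and /o/; rule 1 does not apply here → [ɡ].
/o/ meets the environment for rule 3 (in an unstressed syllable) → [ə].

[təˈɡujəɡə]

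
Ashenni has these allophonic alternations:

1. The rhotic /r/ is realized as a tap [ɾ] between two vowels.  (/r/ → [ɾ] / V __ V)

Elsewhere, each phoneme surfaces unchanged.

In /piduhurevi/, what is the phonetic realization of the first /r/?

[ɾ]

/r/ — between /u/ and /e/, between two vowels — surfaces as [ɾ] (rule 1).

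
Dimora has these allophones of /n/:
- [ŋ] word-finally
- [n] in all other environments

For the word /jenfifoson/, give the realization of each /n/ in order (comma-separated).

Occurrence 1 (position 3): no conditioning environment matches → elsewhere allophone [n].
Occurrence 2 (position 10): word-finally → [ŋ].

[n], [ŋ]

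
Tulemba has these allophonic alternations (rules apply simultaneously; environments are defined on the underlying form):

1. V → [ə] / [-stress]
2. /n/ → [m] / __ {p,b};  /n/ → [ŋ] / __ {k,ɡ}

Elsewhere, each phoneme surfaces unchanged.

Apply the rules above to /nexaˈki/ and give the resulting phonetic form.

/n/ (word-initial) fails the environment for rule 2, so it stays [n].
/e/ meets the environment for rule 1 (in an unstressed syllable) → [ə].
/x/ stays [x].
/a/ — between /x/ and /k/, in an unstressed syllable — surfaces as [ə] (rule 1).
/k/ — not in any rule's target class → [k].
/i/ (word-final): rule 1 targets it, but not in an unstressed syllable → unchanged [i].

[nəxəˈki]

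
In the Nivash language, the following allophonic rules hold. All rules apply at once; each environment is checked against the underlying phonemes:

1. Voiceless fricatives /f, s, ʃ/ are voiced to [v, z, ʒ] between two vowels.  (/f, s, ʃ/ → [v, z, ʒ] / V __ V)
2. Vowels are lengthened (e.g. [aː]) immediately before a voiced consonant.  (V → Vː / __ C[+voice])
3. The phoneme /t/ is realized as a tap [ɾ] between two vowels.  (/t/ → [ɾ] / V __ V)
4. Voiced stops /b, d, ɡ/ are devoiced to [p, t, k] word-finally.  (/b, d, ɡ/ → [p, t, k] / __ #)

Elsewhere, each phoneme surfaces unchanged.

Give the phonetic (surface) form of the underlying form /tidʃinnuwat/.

[tiːdʃiːnnuːwat]

/t/ (word-initial): rule 3 targets it, but not between two vowels → unchanged [t].
/i/ (between /t/ and /d/) occurs before a voiced consonant → [iː] by rule 2.
/d/ (between /i/ and /ʃ/) fails the environment for rule 4, so it stays [d].
/ʃ/ (between /d/ and /i/): rule 1 targets it, but not between two vowels → unchanged [ʃ].
/i/ — between /ʃ/ and /n/, before a voiced consonant — surfaces as [iː] (rule 2).
/n/ (between /i/ and /n/) is unaffected → [n].
/n/ stays [n].
/u/ — between /n/ and /w/, before a voiced consonant — surfaces as [uː] (rule 2).
/w/ stays [w].
/a/ (between /w/ and /t/): rule 2 targets it, but not before a voiced consonant → unchanged [a].
/t/ (word-final) is in the target of rule 3 but the environment (between two vowels) is not met → [t].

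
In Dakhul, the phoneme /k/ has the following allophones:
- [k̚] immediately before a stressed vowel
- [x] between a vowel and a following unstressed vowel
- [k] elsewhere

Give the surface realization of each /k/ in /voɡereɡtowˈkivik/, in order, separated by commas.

Occurrence 1 (position 11): immediately before a stressed vowel → [k̚].
Occurrence 2 (position 15): no conditioning environment matches → elsewhere allophone [k].

[k̚], [k]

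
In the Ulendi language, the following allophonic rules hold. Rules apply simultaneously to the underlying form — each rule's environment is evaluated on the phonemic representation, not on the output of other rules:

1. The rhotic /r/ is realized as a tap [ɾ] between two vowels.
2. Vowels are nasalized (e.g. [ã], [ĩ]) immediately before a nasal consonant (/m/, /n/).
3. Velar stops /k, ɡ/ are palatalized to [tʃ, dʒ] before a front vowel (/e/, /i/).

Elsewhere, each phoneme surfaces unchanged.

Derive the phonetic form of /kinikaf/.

/k/ (word-initial): before a front vowel, so rule 3 applies → [tʃ].
Rule 2 applies to /i/ (between /k/ and /n/: before a nasal consonant) → [ĩ].
/n/ stays [n].
/i/ — between /n/ and /k/; rule 2 does not apply here → [i].
/k/ (between /i/ and /a/) is in the target of rule 3 but the environment (before a front vowel) is not met → [k].
/a/ (between /k/ and /f/): rule 2 targets it, but not before a nasal consonant → unchanged [a].
/f/ stays [f].

[tʃĩnikaf]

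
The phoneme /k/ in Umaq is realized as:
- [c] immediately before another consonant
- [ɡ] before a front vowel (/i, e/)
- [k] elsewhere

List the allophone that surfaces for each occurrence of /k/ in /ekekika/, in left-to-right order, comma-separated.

Occurrence 1 (position 2): before a front vowel (/i, e/) → [ɡ].
Occurrence 2 (position 4): before a front vowel (/i, e/) → [ɡ].
Occurrence 3 (position 6): no conditioning environment matches → elsewhere allophone [k].

[ɡ], [ɡ], [k]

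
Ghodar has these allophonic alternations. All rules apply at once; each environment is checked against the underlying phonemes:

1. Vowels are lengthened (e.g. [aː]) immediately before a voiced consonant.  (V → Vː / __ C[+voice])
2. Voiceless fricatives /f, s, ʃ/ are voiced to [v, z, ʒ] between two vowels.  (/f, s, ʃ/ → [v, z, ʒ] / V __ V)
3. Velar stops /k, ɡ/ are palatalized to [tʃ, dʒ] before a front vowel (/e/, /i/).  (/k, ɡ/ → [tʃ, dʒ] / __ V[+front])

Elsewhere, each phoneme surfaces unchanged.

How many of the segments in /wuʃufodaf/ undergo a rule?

Segments that undergo a rule: /ʃ/ → [ʒ] (rule 2); /f/ → [v] (rule 2); /o/ → [oː] (rule 1).
All other segments surface unchanged.

3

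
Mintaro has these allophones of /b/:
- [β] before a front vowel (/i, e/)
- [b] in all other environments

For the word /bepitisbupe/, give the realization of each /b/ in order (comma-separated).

[β], [b]

Occurrence 1 (position 1): before a front vowel (/i, e/) → [β].
Occurrence 2 (position 8): no conditioning environment matches → elsewhere allophone [b].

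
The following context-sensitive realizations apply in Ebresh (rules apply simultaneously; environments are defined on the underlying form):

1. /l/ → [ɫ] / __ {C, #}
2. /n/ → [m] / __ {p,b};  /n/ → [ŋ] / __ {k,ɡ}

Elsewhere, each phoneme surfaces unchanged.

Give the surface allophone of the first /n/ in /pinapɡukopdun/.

[n]

/n/ (between /i/ and /a/): rule 2 targets it, but not before a labial or velar stop → unchanged [n].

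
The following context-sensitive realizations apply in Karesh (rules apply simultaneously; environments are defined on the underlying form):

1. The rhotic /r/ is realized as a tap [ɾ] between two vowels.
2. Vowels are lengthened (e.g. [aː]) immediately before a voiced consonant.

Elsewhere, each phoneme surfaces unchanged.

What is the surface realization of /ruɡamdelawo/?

/r/ (word-initial) is in the target of rule 1 but the environment (between two vowels) is not met → [r].
/u/ meets the environment for rule 2 (before a voiced consonant) → [uː].
Rule 2 applies to /a/ (between /ɡ/ and /m/: before a voiced consonant) → [aː].
/e/ meets the environment for rule 2 (before a voiced consonant) → [eː].
/a/ meets the environment for rule 2 (before a voiced consonant) → [aː].
/o/ (word-final) is in the target of rule 2 but the environment (before a voiced consonant) is not met → [o].

[ruːɡaːmdeːlaːwo]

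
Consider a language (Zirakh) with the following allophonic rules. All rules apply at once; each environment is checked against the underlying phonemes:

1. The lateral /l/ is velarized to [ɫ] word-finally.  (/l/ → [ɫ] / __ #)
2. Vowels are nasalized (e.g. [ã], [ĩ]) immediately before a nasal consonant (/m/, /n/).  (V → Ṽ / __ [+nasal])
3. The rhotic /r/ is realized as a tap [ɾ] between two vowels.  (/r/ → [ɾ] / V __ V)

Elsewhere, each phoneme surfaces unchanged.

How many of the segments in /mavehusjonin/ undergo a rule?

2

Segments that undergo a rule: /o/ → [õ] (rule 2); /i/ → [ĩ] (rule 2).
All other segments surface unchanged.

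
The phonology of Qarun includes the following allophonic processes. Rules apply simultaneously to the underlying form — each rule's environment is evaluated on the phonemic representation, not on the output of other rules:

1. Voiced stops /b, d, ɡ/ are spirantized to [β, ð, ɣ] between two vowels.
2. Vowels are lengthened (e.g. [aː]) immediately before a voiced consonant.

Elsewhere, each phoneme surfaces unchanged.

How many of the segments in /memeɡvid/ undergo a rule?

Segments that undergo a rule: /e/ → [eː] (rule 2); /e/ → [eː] (rule 2); /i/ → [iː] (rule 2).
All other segments surface unchanged.

3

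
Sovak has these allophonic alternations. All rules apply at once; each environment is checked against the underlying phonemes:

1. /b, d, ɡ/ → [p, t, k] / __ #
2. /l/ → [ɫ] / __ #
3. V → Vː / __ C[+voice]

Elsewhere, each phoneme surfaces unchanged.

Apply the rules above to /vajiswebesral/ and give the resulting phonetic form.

/v/ (word-initial) is unaffected → [v].
Rule 3 applies to /a/ (between /v/ and /j/: before a voiced consonant) → [aː].
/j/ — not in any rule's target class → [j].
/i/ — between /j/ and /s/; rule 3 does not apply here → [i].
/s/ (between /i/ and /w/) is unaffected → [s].
/w/ (between /s/ and /e/) is unaffected → [w].
/e/ (between /w/ and /b/) occurs before a voiced consonant → [eː] by rule 3.
/b/ (between /e/ and /e/) is in the target of rule 1 but the environment (word-finally) is not met → [b].
/e/ (between /b/ and /s/): rule 3 targets it, but not before a voiced consonant → unchanged [e].
/s/ (between /e/ and /r/) is unaffected → [s].
/r/ (between /s/ and /a/): no rule targets it → [r].
/a/ meets the environment for rule 3 (before a voiced consonant) → [aː].
/l/ (word-final) occurs word-finally → [ɫ] by rule 2.

[vaːjisweːbesraːɫ]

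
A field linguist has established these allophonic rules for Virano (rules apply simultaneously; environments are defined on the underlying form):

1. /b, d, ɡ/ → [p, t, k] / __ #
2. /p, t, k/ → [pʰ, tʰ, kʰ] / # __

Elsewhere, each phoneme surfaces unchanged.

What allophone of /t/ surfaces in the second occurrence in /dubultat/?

[t]

/t/ (word-final) is in the target of rule 2 but the environment (word-initially) is not met → [t].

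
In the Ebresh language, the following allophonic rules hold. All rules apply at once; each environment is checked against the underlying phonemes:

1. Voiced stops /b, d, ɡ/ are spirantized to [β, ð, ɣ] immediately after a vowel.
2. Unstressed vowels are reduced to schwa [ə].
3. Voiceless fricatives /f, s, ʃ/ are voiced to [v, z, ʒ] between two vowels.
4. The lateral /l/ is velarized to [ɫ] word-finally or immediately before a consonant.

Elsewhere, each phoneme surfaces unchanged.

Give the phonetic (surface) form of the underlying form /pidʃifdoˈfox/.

[pəðʃəfdəˈvox]

/p/ stays [p].
/i/ (between /p/ and /d/): in an unstressed syllable, so rule 2 applies → [ə].
/d/ meets the environment for rule 1 (immediately after a vowel) → [ð].
/ʃ/ — between /d/ and /i/; rule 3 does not apply here → [ʃ].
/i/ (between /ʃ/ and /f/) occurs in an unstressed syllable → [ə] by rule 2.
/f/ (between /i/ and /d/) fails the environment for rule 3, so it stays [f].
/d/ (between /f/ and /o/) is in the target of rule 1 but the environment (immediately after a vowel) is not met → [d].
/o/ (between /d/ and /f/) occurs in an unstressed syllable → [ə] by rule 2.
/f/ — between /o/ and /o/, between two vowels — surfaces as [v] (rule 3).
/o/ (between /f/ and /x/): rule 2 targets it, but not in an unstressed syllable → unchanged [o].
/x/ (word-final) is unaffected → [x].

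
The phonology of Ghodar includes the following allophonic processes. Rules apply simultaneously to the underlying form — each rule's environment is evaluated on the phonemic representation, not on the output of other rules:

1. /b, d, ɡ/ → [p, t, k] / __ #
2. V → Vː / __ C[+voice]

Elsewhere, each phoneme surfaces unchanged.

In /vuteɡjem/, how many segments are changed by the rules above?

2

Segments that undergo a rule: /e/ → [eː] (rule 2); /e/ → [eː] (rule 2).
All other segments surface unchanged.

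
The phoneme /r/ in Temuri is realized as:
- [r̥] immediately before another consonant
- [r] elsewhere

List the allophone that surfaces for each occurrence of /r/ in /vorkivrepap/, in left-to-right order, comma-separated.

Occurrence 1 (position 3): immediately before another consonant → [r̥].
Occurrence 2 (position 7): no conditioning environment matches → elsewhere allophone [r].

[r̥], [r]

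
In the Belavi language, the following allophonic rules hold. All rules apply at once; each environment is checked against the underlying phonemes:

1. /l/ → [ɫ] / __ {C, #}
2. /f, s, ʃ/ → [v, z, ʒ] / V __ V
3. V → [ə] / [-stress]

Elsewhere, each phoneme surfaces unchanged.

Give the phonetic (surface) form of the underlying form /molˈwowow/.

/m/ (word-initial) is unaffected → [m].
/o/ (between /m/ and /l/) occurs in an unstressed syllable → [ə] by rule 3.
/l/ — between /o/ and /w/, word-finally or immediately before a consonant — surfaces as [ɫ] (rule 1).
/w/ — not in any rule's target class → [w].
/o/ (between /w/ and /w/): rule 3 targets it, but not in an unstressed syllable → unchanged [o].
/w/ stays [w].
/o/ meets the environment for rule 3 (in an unstressed syllable) → [ə].
/w/ (word-final) is unaffected → [w].

[məɫˈwowəw]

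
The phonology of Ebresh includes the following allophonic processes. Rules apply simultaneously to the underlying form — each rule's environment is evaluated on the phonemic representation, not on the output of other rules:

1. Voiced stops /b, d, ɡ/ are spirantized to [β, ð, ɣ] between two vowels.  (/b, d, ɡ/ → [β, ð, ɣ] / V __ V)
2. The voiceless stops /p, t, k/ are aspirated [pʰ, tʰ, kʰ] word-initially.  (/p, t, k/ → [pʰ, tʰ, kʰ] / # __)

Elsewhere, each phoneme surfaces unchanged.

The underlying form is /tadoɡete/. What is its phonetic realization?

[tʰaðoɣete]

/t/ meets the environment for rule 2 (word-initially) → [tʰ].
/a/ stays [a].
/d/ (between /a/ and /o/): between two vowels, so rule 1 applies → [ð].
/o/ (between /d/ and /ɡ/): no rule targets it → [o].
/ɡ/ meets the environment for rule 1 (between two vowels) → [ɣ].
/e/ (between /ɡ/ and /t/) is unaffected → [e].
/t/ (between /e/ and /e/) fails the environment for rule 2, so it stays [t].
/e/ (word-final) is unaffected → [e].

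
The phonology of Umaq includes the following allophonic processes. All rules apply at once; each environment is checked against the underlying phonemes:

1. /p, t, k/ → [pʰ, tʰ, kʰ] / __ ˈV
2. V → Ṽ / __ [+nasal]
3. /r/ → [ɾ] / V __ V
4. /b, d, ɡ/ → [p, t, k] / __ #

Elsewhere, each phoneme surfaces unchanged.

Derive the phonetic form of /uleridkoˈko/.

[uleɾidkoˈkʰo]

/u/ (word-initial) fails the environment for rule 2, so it stays [u].
/l/ — not in any rule's target class → [l].
/e/ (between /l/ and /r/) fails the environment for rule 2, so it stays [e].
Rule 3 applies to /r/ (between /e/ and /i/: between two vowels) → [ɾ].
/i/ — between /r/ and /d/; rule 2 does not apply here → [i].
/d/ (between /i/ and /k/): rule 4 targets it, but not word-finally → unchanged [d].
/k/ (between /d/ and /o/) fails the environment for rule 1, so it stays [k].
/o/ (between /k/ and /k/): rule 2 targets it, but not before a nasal consonant → unchanged [o].
/k/ (between /o/ and /o/) occurs immediately before a stressed vowel → [kʰ] by rule 1.
/o/ (word-final) is in the target of rule 2 but the environment (before a nasal consonant) is not met → [o].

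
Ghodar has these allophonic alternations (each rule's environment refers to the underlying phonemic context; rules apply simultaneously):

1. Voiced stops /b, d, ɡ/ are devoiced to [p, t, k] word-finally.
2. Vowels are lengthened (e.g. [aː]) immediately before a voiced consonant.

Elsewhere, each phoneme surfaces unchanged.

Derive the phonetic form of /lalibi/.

[laːliːbi]

/a/ meets the environment for rule 2 (before a voiced consonant) → [aː].
/i/ — between /l/ and /b/, before a voiced consonant — surfaces as [iː] (rule 2).
/b/ (between /i/ and /i/) is in the target of rule 1 but the environment (word-finally) is not met → [b].
/i/ (word-final): rule 2 targets it, but not before a voiced consonant → unchanged [i].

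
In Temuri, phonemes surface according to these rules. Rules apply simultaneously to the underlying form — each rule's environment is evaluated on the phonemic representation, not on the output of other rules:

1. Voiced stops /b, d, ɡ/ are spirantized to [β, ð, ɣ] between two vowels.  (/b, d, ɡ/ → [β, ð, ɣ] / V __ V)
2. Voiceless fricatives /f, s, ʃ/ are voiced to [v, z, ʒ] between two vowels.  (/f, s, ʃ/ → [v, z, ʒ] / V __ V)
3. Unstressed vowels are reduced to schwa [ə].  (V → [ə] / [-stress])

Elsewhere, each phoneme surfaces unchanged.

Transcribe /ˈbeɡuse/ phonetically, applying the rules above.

[ˈbeɣəzə]

/b/ (word-initial): rule 1 targets it, but not between two vowels → unchanged [b].
/e/ — between /b/ and /ɡ/; rule 3 does not apply here → [e].
Rule 1 applies to /ɡ/ (between /e/ and /u/: between two vowels) → [ɣ].
/u/ (between /ɡ/ and /s/): in an unstressed syllable, so rule 3 applies → [ə].
/s/ — between /u/ and /e/, between two vowels — surfaces as [z] (rule 2).
/e/ (word-final) occurs in an unstressed syllable → [ə] by rule 3.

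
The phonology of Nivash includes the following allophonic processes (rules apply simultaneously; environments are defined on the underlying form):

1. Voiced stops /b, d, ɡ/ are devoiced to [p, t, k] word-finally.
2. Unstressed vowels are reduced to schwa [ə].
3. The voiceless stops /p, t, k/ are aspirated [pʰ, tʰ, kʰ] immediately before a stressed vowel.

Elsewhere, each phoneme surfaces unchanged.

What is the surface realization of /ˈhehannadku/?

/h/ — not in any rule's target class → [h].
/e/ (between /h/ and /h/): rule 2 targets it, but not in an unstressed syllable → unchanged [e].
/h/ stays [h].
Rule 2 applies to /a/ (between /h/ and /n/: in an unstressed syllable) → [ə].
/n/ (between /a/ and /n/) is unaffected → [n].
/n/ (between /n/ and /a/) is unaffected → [n].
/a/ (between /n/ and /d/): in an unstressed syllable, so rule 2 applies → [ə].
/d/ — between /a/ and /k/; rule 1 does not apply here → [d].
/k/ — between /d/ and /u/; rule 3 does not apply here → [k].
/u/ meets the environment for rule 2 (in an unstressed syllable) → [ə].

[ˈhehənnədkə]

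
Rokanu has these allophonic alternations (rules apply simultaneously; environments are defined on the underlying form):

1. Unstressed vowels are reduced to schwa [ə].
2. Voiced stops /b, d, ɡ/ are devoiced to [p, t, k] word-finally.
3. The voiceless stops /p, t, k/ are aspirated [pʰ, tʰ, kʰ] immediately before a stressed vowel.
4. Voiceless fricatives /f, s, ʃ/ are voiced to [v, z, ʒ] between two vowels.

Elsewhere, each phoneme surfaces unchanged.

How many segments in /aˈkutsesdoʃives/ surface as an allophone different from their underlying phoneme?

7

Segments that undergo a rule: /a/ → [ə] (rule 1); /k/ → [kʰ] (rule 3); /e/ → [ə] (rule 1); /o/ → [ə] (rule 1); /ʃ/ → [ʒ] (rule 4); /i/ → [ə] (rule 1); /e/ → [ə] (rule 1).
All other segments surface unchanged.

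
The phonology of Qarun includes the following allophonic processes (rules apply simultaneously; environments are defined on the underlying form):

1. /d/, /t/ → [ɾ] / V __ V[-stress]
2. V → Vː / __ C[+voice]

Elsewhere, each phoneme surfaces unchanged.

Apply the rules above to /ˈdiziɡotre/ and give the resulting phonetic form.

[ˈdiːziːɡotre]

/d/ (word-initial): rule 1 targets it, but not between a vowel and a following unstressed vowel → unchanged [d].
/i/ (between /d/ and /z/) occurs before a voiced consonant → [iː] by rule 2.
Rule 2 applies to /i/ (between /z/ and /ɡ/: before a voiced consonant) → [iː].
/o/ (between /ɡ/ and /t/) fails the environment for rule 2, so it stays [o].
/t/ (between /o/ and /r/) is in the target of rule 1 but the environment (between a vowel and a following unstressed vowel) is not met → [t].
/e/ (word-final): rule 2 targets it, but not before a voiced consonant → unchanged [e].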